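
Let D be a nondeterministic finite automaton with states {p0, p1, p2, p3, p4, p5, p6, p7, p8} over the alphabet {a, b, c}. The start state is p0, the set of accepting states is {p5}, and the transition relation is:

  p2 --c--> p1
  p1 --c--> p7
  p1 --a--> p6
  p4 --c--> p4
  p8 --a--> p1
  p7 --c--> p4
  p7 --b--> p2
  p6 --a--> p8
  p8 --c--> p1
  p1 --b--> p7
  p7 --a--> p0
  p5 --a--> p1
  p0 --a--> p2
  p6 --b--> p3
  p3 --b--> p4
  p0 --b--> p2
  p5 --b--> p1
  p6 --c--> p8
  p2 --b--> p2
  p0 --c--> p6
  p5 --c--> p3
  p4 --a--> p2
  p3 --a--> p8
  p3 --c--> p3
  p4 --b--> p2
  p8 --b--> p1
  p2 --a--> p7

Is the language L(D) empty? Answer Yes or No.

The states reachable from the start state are {p0, p1, p2, p3, p4, p6, p7, p8}.
None of the accepting states {p5} is reachable, so no string is accepted and L(D) = ∅.

Yes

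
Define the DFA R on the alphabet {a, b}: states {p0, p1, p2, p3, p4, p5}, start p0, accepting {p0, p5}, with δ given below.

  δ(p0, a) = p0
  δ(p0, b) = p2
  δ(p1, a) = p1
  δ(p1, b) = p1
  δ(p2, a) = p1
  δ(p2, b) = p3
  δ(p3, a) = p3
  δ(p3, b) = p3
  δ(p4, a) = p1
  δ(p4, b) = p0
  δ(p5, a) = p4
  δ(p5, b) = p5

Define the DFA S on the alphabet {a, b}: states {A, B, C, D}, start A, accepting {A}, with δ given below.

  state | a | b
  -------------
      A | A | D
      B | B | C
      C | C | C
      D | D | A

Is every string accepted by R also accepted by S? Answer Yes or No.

Exploring the product automaton R × S from the start pair (p0, A), following both machines on each input symbol, reaches 6 state pairs: (p0, A), (p2, D), (p1, D), (p3, A), (p1, A), (p3, D).
R accepts in {p0, p5} and S accepts in {A}. The reachable pairs whose R-component is accepting are (p0, A); in each of them the S-component is accepting too, so the product for L(R) \ L(S) (R-component accepting, S-component rejecting) has no reachable accepting pair and the difference is empty.
Hence every string in L(R) is also in L(S).

Yes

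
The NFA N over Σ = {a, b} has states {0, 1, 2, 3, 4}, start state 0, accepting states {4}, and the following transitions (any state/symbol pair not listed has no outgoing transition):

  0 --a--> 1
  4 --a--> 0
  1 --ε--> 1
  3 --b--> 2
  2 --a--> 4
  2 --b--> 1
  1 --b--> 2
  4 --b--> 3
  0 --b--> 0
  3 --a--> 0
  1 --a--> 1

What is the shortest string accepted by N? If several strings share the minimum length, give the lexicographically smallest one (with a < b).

A breadth-first search from 0 reaches an accepting state first via the path 0 → 1 → 2 → 4 on input aba.
No string of length < 3 is accepted (BFS exhausts all shorter strings without reaching an accepting state), and aba is the lexicographically least accepting string of length 3.

aba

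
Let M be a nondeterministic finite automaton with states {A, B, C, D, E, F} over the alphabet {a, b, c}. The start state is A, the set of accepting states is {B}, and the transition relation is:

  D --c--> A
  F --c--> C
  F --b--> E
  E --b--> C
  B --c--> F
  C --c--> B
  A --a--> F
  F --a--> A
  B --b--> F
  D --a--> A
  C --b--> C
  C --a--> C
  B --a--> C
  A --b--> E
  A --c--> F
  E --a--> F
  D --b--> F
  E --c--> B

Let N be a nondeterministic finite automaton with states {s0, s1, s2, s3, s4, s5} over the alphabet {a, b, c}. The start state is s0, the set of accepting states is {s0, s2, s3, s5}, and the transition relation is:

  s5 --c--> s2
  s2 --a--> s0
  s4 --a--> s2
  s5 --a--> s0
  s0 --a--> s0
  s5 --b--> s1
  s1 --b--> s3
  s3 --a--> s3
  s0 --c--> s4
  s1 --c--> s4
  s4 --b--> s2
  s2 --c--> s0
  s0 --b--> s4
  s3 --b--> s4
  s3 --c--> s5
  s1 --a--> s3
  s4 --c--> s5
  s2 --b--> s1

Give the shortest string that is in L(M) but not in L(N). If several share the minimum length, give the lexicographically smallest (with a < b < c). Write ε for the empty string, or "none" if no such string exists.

babc

The string babc is accepted by M but not by N.
No shorter string lies in the difference, and babc is the lexicographically first length-4 string in L(M) \ L(N).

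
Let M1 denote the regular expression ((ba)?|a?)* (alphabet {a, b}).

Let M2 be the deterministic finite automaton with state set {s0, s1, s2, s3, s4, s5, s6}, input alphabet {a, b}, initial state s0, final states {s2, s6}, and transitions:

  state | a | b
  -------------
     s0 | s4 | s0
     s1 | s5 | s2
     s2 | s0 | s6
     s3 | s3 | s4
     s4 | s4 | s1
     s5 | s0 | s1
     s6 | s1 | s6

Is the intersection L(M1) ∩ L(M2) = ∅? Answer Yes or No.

Yes

Converting the expression M1 to a DFA (subset construction, then merging equivalent states) gives the minimal DFA with states {r0, r1, r2}, start state r0, accepting states {r0} and transitions r0: a→r0, b→r1; r1: a→r0, b→r2; r2: a→r2, b→r2.
Exploring the product automaton M1 × M2 from the start pair (r0, s0), following both machines on each input symbol, reaches 11 state pairs: (r0, s0), (r0, s4), (r1, s0), (r1, s1), (r2, s0), (r0, s5), (r2, s2), (r2, s4), (r2, s6), (r2, s1), (r2, s5).
M1 accepts in {r0} and M2 accepts in {s2, s6}; no reachable pair has both components accepting, so no string drives both machines to acceptance simultaneously and L(M1) ∩ L(M2) = ∅.
So no string is accepted by both, and the intersection is empty.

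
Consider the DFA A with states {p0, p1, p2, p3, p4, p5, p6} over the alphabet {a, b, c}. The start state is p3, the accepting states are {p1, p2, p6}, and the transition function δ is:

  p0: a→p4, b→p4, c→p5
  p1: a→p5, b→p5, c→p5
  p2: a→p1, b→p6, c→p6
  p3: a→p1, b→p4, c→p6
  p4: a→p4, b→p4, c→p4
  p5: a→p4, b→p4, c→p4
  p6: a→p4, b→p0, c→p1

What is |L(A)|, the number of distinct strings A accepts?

The useful subgraph on states {p1, p3, p6} is acyclic, so L(A) is finite; the longest accepting path visits 3 useful states, giving maximum string length 2.
Counting accepting paths from p3 by length: 2 of length 1, 1 of length 2. Total 3.

3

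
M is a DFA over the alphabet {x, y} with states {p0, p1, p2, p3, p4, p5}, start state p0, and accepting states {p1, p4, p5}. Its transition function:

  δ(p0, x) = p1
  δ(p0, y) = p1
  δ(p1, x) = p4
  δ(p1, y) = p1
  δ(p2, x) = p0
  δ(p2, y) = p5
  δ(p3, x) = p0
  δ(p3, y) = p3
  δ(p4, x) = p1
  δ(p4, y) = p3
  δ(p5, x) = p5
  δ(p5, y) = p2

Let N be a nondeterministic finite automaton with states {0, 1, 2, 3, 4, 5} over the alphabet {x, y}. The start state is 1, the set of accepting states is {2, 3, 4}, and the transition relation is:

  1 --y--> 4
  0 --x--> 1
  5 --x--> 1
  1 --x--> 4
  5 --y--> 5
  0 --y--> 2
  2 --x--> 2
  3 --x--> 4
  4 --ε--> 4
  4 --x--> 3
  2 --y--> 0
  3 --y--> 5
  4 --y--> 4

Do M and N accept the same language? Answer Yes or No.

Exploring the product automaton M × N from the start pair (p0, 1), following both machines on each input symbol, reaches 4 state pairs: (p0, 1), (p1, 4), (p4, 3), (p3, 5).
M accepts in {p1, p4, p5} and N accepts in {2, 3, 4}. In every reachable pair the two components are either both accepting — (p1, 4), (p4, 3) — or both non-accepting, so no string is accepted by exactly one of the machines: L(M) \ L(N) and L(N) \ L(M) are both empty.
Hence every string is accepted by M iff it is accepted by N, and the two languages coincide.

Yes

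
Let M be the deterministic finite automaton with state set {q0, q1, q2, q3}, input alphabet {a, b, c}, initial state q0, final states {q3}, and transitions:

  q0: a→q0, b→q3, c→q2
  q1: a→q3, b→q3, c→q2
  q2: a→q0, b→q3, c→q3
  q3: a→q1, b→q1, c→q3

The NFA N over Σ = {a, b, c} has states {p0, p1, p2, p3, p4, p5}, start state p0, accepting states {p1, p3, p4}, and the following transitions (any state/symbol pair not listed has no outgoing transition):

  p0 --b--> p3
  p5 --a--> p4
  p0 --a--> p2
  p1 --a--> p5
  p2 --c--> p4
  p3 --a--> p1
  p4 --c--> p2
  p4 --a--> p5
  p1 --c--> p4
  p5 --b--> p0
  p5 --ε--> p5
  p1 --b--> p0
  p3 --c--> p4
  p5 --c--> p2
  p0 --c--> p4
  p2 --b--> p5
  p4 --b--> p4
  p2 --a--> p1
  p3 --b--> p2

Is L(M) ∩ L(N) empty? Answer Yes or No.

The string b is accepted by both M and N.
Hence L(M) ∩ L(N) ≠ ∅.

No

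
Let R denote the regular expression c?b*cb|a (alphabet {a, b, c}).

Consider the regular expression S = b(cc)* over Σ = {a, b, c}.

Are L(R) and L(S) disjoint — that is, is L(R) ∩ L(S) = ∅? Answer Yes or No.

Converting the expression R to a DFA (subset construction, then merging equivalent states) gives the minimal DFA with states {r0, r1, r2, r3, r4, r5, r6}, start state r0, accepting states {r1, r6} and transitions r0: a→r1, b→r2, c→r3; r1: a→r4, b→r4, c→r4; r2: a→r4, b→r2, c→r5; r3: a→r4, b→r6, c→r5; r4: a→r4, b→r4, c→r4; r5: a→r4, b→r1, c→r4; r6: a→r4, b→r2, c→r5.
Converting the expression S to a DFA (subset construction, then merging equivalent states) gives the minimal DFA with states {s0, s1, s2, s3}, start state s0, accepting states {s2} and transitions s0: a→s1, b→s2, c→s1; s1: a→s1, b→s1, c→s1; s2: a→s1, b→s1, c→s3; s3: a→s1, b→s1, c→s2.
Exploring the product automaton R × S from the start pair (r0, s0), following both machines on each input symbol, reaches 11 state pairs: (r0, s0), (r1, s1), (r2, s2), (r3, s1), (r4, s1), (r2, s1), (r5, s3), (r6, s1), (r5, s1), (r4, s2), (r4, s3).
R accepts in {r1, r6} and S accepts in {s2}; no reachable pair has both components accepting, so no string drives both machines to acceptance simultaneously and L(R) ∩ L(S) = ∅.
So no string is accepted by both, and the intersection is empty.

Yes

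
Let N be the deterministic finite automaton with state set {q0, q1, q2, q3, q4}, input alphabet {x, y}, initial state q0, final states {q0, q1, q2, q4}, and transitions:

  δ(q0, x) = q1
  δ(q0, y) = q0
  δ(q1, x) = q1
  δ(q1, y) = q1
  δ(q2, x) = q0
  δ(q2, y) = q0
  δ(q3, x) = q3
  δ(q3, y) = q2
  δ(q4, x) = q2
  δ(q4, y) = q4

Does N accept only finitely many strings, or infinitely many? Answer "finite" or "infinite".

infinite

State q0 is reachable from the start and can reach an accepting state, and it lies on the cycle q0 → q0.
Traversing that cycle any number of times yields accepted strings of unbounded length, so the language is infinite.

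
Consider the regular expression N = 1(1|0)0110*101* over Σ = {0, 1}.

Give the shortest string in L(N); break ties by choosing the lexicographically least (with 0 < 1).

By inspection of the expression, no string of length less than 7 matches, and 1001110 is the lexicographically first match of length 7.

1001110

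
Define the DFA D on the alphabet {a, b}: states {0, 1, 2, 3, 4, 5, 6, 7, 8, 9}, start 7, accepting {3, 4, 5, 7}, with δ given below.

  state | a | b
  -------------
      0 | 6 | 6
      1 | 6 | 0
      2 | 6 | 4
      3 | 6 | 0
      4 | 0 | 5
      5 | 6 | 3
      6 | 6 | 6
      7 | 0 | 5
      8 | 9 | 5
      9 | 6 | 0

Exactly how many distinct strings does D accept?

The useful subgraph on states {3, 5, 7} is acyclic, so L(D) is finite; the longest accepting path visits 3 useful states, giving maximum string length 2.
Counting accepting paths from 7 by length: 1 of length 0, 1 of length 1, 1 of length 2. Total 3.

3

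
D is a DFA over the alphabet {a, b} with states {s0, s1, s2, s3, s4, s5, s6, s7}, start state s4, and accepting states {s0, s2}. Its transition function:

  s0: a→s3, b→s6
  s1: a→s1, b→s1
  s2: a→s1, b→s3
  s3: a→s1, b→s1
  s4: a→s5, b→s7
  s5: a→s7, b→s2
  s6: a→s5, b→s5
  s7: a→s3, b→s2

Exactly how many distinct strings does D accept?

3

The useful subgraph on states {s2, s4, s5, s7} is acyclic, so L(D) is finite; the longest accepting path visits 4 useful states, giving maximum string length 3.
Counting accepting paths from s4 by length: 2 of length 2, 1 of length 3. Total 3.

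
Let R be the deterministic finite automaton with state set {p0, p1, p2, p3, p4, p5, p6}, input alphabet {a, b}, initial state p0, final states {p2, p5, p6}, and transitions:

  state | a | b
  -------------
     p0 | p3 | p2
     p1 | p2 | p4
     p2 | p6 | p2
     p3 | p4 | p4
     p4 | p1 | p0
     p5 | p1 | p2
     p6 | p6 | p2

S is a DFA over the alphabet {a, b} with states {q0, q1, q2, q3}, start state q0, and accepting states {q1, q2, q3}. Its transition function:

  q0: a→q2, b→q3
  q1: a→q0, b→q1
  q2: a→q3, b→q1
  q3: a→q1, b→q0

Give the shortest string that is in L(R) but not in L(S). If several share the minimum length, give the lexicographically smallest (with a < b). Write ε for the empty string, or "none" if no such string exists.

The string bb is accepted by R but not by S.
No shorter string lies in the difference, and bb is the lexicographically first length-2 string in L(R) \ L(S).

bb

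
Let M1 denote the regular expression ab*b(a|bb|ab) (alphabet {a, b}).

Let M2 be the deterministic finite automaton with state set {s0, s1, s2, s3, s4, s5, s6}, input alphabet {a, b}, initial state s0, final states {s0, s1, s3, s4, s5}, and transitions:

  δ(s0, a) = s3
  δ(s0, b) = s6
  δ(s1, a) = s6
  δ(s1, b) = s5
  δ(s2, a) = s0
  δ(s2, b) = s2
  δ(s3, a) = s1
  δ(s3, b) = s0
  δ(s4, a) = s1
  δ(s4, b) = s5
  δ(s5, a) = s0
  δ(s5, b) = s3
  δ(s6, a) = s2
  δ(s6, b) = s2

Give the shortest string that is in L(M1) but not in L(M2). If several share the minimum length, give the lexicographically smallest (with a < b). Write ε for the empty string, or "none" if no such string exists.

abba

The string abba is accepted by M1 but not by M2.
No shorter string lies in the difference, and abba is the lexicographically first length-4 string in L(M1) \ L(M2).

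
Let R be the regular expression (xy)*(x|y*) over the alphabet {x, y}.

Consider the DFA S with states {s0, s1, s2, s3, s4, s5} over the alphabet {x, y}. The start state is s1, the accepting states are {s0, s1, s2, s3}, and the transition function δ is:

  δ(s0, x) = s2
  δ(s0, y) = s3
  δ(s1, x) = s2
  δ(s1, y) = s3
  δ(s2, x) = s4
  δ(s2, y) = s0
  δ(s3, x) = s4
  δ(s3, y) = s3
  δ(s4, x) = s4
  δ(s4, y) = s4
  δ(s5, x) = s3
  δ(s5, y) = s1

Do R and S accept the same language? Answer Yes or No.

Converting the expression R to a DFA (subset construction, then merging equivalent states) gives the minimal DFA with states {r0, r1, r2, r3}, start state r0, accepting states {r0, r1, r2} and transitions r0: x→r1, y→r2; r1: x→r3, y→r0; r2: x→r3, y→r2; r3: x→r3, y→r3.
Exploring the product automaton R × S from the start pair (r0, s1), following both machines on each input symbol, reaches 5 state pairs: (r0, s1), (r1, s2), (r2, s3), (r3, s4), (r0, s0).
R accepts in {r0, r1, r2} and S accepts in {s0, s1, s2, s3}. In every reachable pair the two components are either both accepting — (r0, s1), (r1, s2), (r2, s3), (r0, s0) — or both non-accepting, so no string is accepted by exactly one of the machines: L(R) \ L(S) and L(S) \ L(R) are both empty.
Hence every string is accepted by R iff it is accepted by S, and the two languages coincide.

Yes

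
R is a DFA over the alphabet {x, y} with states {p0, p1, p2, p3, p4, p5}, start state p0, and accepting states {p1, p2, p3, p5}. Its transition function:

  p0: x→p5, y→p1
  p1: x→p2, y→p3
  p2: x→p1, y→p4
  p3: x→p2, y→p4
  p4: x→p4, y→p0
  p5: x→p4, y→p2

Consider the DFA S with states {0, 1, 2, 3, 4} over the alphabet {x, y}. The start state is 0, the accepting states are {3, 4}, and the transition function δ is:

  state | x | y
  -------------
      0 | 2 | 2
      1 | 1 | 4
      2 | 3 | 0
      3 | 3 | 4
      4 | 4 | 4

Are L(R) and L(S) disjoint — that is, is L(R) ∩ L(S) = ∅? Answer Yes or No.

The string yx is accepted by both R and S.
Hence L(R) ∩ L(S) ≠ ∅.

No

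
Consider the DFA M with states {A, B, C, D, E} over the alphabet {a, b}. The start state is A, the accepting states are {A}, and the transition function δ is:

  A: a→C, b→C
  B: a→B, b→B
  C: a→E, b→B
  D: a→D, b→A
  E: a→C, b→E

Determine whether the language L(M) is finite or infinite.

finite

The useful states (reachable from A and able to reach an accepting state) are {A}.
Restricted to these states the transition graph has no cycle, so every accepting path has bounded length and L is finite.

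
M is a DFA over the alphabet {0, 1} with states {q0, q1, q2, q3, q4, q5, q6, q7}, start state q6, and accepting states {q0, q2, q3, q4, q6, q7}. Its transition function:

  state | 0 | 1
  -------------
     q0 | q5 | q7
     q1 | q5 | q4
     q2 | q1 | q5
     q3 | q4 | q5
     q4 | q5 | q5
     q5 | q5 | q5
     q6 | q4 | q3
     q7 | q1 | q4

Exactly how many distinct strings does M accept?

The useful subgraph on states {q3, q4, q6} is acyclic, so L(M) is finite; the longest accepting path visits 3 useful states, giving maximum string length 2.
Counting accepting paths from q6 by length: 1 of length 0, 2 of length 1, 1 of length 2. Total 4.

4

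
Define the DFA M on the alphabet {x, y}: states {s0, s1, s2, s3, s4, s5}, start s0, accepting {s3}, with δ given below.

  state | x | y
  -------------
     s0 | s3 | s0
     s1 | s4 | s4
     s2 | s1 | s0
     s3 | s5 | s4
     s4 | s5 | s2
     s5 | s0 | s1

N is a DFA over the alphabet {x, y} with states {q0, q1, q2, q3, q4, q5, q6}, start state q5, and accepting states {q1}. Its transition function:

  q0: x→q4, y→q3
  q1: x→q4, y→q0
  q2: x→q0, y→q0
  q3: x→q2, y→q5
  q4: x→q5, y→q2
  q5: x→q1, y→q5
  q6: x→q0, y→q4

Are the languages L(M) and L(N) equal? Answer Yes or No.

Yes

Exploring the product automaton M × N from the start pair (s0, q5), following both machines on each input symbol, reaches 6 state pairs: (s0, q5), (s3, q1), (s5, q4), (s4, q0), (s1, q2), (s2, q3).
M accepts in {s3} and N accepts in {q1}. In every reachable pair the two components are either both accepting — (s3, q1) — or both non-accepting, so no string is accepted by exactly one of the machines: L(M) \ L(N) and L(N) \ L(M) are both empty.
Hence every string is accepted by M iff it is accepted by N, and the two languages coincide.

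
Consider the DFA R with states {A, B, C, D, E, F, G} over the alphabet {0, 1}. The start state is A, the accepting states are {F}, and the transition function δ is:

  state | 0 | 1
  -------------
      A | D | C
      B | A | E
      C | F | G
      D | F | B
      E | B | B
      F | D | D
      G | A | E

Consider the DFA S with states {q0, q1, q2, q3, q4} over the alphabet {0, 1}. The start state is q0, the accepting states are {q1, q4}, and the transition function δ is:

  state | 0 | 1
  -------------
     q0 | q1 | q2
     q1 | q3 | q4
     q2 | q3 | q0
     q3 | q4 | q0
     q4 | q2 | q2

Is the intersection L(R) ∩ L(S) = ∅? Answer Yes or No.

The string 0010 is accepted by both R and S.
Hence L(R) ∩ L(S) ≠ ∅.

No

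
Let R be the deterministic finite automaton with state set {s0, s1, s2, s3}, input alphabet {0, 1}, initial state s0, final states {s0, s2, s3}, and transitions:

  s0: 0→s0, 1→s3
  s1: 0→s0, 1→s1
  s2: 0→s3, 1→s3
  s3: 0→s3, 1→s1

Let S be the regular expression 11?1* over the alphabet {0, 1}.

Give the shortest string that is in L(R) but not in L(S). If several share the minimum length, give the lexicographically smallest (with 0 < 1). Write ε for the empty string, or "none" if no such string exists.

The empty string ε is accepted by R but not by S.
Since ε is the unique shortest string, it is the required witness.

ε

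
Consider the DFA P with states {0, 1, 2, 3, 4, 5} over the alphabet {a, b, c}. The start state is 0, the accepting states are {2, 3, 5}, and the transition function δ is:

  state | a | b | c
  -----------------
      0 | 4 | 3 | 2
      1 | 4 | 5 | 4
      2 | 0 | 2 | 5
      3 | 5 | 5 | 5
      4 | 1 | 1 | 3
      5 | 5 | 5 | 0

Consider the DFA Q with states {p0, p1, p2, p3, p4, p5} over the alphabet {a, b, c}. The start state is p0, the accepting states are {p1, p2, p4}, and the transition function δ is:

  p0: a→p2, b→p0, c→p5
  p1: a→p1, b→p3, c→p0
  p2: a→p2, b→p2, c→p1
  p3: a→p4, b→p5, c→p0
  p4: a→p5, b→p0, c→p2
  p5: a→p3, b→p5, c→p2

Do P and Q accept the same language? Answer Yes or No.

The string b is accepted by P but rejected by Q.
So L(P) ≠ L(Q).

No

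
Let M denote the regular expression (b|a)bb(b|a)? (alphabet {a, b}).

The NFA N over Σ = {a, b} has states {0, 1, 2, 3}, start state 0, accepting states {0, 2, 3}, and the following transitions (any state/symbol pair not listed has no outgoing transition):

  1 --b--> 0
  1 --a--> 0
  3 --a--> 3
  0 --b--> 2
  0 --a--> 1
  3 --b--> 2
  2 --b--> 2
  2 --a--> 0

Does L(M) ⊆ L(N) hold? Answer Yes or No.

Converting the expression M to a DFA (subset construction, then merging equivalent states) gives the minimal DFA with states {m0, m1, m2, m3, m4, m5}, start state m0, accepting states {m4, m5} and transitions m0: a→m1, b→m1; m1: a→m2, b→m3; m2: a→m2, b→m2; m3: a→m2, b→m4; m4: a→m5, b→m5; m5: a→m2, b→m2.
Exploring the product automaton M × N from the start pair (m0, 0), following both machines on each input symbol, reaches 11 state pairs: (m0, 0), (m1, 1), (m1, 2), (m2, 0), (m3, 0), (m3, 2), (m2, 1), (m2, 2), (m4, 2), (m5, 0), (m5, 2).
M accepts in {m4, m5} and N accepts in {0, 2, 3}. The reachable pairs whose M-component is accepting are (m4, 2), (m5, 0), (m5, 2); in each of them the N-component is accepting too, so the product for L(M) \ L(N) (M-component accepting, N-component rejecting) has no reachable accepting pair and the difference is empty.
Hence every string in L(M) is also in L(N).

Yes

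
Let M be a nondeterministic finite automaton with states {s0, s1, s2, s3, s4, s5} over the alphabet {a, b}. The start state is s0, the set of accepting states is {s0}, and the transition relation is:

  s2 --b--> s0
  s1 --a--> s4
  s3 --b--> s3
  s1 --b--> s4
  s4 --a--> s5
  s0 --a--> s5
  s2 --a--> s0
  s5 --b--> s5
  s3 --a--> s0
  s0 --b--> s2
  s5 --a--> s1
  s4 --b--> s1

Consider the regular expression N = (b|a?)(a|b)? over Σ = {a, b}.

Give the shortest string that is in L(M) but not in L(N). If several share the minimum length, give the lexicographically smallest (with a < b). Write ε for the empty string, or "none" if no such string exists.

The string baba is accepted by M but not by N.
No shorter string lies in the difference, and baba is the lexicographically first length-4 string in L(M) \ L(N).

baba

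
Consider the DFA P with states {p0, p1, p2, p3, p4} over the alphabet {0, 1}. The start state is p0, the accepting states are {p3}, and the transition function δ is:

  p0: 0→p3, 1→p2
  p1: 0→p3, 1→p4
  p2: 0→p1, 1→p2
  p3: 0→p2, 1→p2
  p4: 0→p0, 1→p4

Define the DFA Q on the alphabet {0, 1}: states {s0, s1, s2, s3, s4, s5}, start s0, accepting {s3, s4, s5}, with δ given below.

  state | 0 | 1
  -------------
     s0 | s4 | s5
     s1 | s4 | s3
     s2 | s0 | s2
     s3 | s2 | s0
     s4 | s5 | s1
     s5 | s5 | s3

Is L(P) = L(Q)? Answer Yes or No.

The string 1100 is accepted by P but rejected by Q.
So L(P) ≠ L(Q).

No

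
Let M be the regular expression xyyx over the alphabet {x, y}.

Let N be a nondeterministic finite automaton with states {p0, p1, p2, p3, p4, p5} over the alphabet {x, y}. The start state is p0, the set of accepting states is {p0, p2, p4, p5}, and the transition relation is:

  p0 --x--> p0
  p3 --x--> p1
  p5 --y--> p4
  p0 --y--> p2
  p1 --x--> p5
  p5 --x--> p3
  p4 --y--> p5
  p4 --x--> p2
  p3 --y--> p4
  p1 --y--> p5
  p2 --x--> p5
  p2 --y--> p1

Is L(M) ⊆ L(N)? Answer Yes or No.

Converting the expression M to a DFA (subset construction, then merging equivalent states) gives the minimal DFA with states {m0, m1, m2, m3, m4, m5}, start state m0, accepting states {m5} and transitions m0: x→m1, y→m2; m1: x→m2, y→m3; m2: x→m2, y→m2; m3: x→m2, y→m4; m4: x→m5, y→m2; m5: x→m2, y→m2.
Exploring the product automaton M × N from the start pair (m0, p0), following both machines on each input symbol, reaches 11 state pairs: (m0, p0), (m1, p0), (m2, p2), (m2, p0), (m3, p2), (m2, p5), (m2, p1), (m4, p1), (m2, p3), (m2, p4), (m5, p5).
M accepts in {m5} and N accepts in {p0, p2, p4, p5}. The reachable pairs whose M-component is accepting are (m5, p5); in each of them the N-component is accepting too, so the product for L(M) \ L(N) (M-component accepting, N-component rejecting) has no reachable accepting pair and the difference is empty.
Hence every string in L(M) is also in L(N).

Yes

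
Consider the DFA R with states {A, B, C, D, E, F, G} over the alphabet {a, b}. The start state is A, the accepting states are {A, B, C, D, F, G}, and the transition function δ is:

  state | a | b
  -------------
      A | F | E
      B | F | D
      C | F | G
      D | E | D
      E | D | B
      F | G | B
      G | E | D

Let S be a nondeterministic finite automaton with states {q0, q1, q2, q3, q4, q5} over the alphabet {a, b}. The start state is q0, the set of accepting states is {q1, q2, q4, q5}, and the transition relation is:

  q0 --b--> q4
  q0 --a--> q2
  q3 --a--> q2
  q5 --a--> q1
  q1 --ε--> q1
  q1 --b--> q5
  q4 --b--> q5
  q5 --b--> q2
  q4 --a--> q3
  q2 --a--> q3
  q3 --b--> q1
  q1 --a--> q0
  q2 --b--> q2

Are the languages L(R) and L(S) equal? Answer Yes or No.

No

The empty string ε is accepted by R but rejected by S.
So L(R) ≠ L(S).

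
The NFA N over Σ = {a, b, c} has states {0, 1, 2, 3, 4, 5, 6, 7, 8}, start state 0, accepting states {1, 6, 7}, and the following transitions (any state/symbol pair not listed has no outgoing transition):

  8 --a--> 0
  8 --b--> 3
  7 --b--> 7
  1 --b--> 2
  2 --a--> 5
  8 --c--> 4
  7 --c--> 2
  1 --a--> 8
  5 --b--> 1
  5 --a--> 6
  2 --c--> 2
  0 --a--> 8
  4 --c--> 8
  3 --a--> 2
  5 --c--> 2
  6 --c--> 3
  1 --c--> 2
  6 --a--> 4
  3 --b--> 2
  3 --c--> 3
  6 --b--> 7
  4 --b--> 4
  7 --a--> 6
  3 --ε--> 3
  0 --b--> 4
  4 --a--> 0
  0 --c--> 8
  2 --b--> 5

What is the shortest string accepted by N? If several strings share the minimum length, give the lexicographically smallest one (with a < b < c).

abaaa

A breadth-first search from 0 reaches an accepting state first via the path 0 → 8 → 3 → 2 → 5 → 6 on input abaaa.
No string of length < 5 is accepted (BFS exhausts all shorter strings without reaching an accepting state), and abaaa is the lexicographically least accepting string of length 5.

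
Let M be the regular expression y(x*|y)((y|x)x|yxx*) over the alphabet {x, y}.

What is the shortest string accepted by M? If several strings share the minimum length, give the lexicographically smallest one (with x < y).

By inspection of the expression, no string of length less than 3 matches, and yxx is the lexicographically first match of length 3.

yxx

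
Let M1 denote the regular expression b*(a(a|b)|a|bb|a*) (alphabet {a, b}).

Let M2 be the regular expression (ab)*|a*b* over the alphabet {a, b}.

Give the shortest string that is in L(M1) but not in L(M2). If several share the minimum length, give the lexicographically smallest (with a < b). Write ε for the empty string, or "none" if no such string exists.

ba

The string ba is accepted by M1 but not by M2.
No shorter string lies in the difference, and ba is the lexicographically first length-2 string in L(M1) \ L(M2).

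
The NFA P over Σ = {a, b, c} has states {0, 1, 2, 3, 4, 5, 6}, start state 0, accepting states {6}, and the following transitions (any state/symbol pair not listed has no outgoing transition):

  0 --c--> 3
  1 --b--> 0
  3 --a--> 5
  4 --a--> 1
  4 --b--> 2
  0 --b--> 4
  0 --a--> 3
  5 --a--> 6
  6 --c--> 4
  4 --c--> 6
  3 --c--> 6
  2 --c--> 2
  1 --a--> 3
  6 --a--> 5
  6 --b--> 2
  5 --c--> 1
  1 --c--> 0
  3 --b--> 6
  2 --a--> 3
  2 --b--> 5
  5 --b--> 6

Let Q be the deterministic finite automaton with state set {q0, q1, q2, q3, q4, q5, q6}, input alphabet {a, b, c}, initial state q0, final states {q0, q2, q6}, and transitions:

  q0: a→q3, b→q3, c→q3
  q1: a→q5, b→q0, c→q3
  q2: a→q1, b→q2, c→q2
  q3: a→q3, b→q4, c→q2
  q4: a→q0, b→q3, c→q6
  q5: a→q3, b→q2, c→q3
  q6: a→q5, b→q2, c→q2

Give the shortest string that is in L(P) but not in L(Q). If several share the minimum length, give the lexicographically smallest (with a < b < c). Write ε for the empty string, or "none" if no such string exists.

The string ab is accepted by P but not by Q.
No shorter string lies in the difference, and ab is the lexicographically first length-2 string in L(P) \ L(Q).

ab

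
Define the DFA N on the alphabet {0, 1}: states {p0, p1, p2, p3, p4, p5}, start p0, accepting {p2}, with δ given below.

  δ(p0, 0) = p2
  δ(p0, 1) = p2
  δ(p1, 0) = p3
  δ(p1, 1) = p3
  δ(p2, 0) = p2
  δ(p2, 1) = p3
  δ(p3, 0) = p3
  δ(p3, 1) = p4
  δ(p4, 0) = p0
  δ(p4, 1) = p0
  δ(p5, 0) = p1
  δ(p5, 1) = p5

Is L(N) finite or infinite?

State p2 is reachable from the start and can reach an accepting state, and it lies on the cycle p2 → p2.
Traversing that cycle any number of times yields accepted strings of unbounded length, so the language is infinite.

infinite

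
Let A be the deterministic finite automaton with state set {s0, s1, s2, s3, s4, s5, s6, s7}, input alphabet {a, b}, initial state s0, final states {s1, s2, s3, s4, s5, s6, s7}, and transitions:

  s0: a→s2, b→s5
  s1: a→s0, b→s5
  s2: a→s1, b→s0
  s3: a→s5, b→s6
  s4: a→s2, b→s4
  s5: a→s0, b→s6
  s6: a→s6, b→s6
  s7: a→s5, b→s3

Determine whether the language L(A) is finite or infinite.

infinite

State s0 is reachable from the start and can reach an accepting state, and it lies on the cycle s0 → s2 → s0.
Traversing that cycle any number of times yields accepted strings of unbounded length, so the language is infinite.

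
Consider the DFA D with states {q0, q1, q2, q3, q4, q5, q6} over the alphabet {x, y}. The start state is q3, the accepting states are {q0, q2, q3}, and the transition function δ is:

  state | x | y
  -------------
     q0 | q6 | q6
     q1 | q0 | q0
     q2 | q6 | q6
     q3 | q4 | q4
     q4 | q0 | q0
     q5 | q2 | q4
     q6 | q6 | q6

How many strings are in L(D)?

5

The useful subgraph on states {q0, q3, q4} is acyclic, so L(D) is finite; the longest accepting path visits 3 useful states, giving maximum string length 2.
Counting accepting paths from q3 by length: 1 of length 0, 4 of length 2. Total 5.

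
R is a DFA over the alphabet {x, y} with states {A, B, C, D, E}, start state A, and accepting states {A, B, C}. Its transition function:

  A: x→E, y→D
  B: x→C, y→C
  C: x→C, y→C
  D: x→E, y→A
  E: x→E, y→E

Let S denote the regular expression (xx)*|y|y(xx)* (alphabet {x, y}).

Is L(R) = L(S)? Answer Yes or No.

The string yy is accepted by R but rejected by S.
So L(R) ≠ L(S).

No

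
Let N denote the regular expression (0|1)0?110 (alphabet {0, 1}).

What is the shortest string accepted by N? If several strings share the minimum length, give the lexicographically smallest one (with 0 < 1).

By inspection of the expression, no string of length less than 4 matches, and 0110 is the lexicographically first match of length 4.

0110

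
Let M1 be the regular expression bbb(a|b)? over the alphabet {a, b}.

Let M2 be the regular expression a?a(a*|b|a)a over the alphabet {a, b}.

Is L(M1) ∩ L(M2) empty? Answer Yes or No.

Converting the expression M1 to a DFA (subset construction, then merging equivalent states) gives the minimal DFA with states {r0, r1, r2, r3, r4, r5}, start state r0, accepting states {r4, r5} and transitions r0: a→r1, b→r2; r1: a→r1, b→r1; r2: a→r1, b→r3; r3: a→r1, b→r4; r4: a→r5, b→r5; r5: a→r1, b→r1.
Converting the expression M2 to a DFA (subset construction, then merging equivalent states) gives the minimal DFA with states {t0, t1, t2, t3, t4, t5, t6}, start state t0, accepting states {t3, t5, t6} and transitions t0: a→t1, b→t2; t1: a→t3, b→t4; t2: a→t2, b→t2; t3: a→t5, b→t4; t4: a→t6, b→t2; t5: a→t5, b→t2; t6: a→t2, b→t2.
Exploring the product automaton M1 × M2 from the start pair (r0, t0), following both machines on each input symbol, reaches 11 state pairs: (r0, t0), (r1, t1), (r2, t2), (r1, t3), (r1, t4), (r1, t2), (r3, t2), (r1, t5), (r1, t6), (r4, t2), (r5, t2).
M1 accepts in {r4, r5} and M2 accepts in {t3, t5, t6}; no reachable pair has both components accepting, so no string drives both machines to acceptance simultaneously and L(M1) ∩ L(M2) = ∅.
So no string is accepted by both, and the intersection is empty.

Yes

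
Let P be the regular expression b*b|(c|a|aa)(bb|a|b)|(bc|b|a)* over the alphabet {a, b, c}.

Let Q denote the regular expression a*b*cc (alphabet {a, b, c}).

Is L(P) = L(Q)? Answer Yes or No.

No

The empty string ε is accepted by P but rejected by Q.
So L(P) ≠ L(Q).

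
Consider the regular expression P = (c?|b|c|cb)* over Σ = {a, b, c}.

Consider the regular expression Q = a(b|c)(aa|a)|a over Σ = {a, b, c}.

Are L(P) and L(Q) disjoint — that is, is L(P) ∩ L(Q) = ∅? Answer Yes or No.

Converting the expression P to a DFA (subset construction, then merging equivalent states) gives the minimal DFA with states {p0, p1}, start state p0, accepting states {p0} and transitions p0: a→p1, b→p0, c→p0; p1: a→p1, b→p1, c→p1.
Converting the expression Q to a DFA (subset construction, then merging equivalent states) gives the minimal DFA with states {q0, q1, q2, q3, q4, q5}, start state q0, accepting states {q1, q4, q5} and transitions q0: a→q1, b→q2, c→q2; q1: a→q2, b→q3, c→q3; q2: a→q2, b→q2, c→q2; q3: a→q4, b→q2, c→q2; q4: a→q5, b→q2, c→q2; q5: a→q2, b→q2, c→q2.
Exploring the product automaton P × Q from the start pair (p0, q0), following both machines on each input symbol, reaches 7 state pairs: (p0, q0), (p1, q1), (p0, q2), (p1, q2), (p1, q3), (p1, q4), (p1, q5).
P accepts in {p0} and Q accepts in {q1, q4, q5}; no reachable pair has both components accepting, so no string drives both machines to acceptance simultaneously and L(P) ∩ L(Q) = ∅.
So no string is accepted by both, and the intersection is empty.

Yes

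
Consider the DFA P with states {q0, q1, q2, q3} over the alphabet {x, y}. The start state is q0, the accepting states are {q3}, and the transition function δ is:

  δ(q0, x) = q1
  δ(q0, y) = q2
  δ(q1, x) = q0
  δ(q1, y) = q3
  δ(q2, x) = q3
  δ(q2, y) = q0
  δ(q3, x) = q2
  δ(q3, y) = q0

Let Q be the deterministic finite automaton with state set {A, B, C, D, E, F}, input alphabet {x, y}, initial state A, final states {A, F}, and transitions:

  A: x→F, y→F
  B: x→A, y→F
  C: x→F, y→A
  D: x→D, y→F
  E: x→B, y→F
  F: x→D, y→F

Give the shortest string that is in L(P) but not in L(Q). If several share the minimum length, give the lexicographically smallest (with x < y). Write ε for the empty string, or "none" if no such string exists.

The string yx is accepted by P but not by Q.
No shorter string lies in the difference, and yx is the lexicographically first length-2 string in L(P) \ L(Q).

yx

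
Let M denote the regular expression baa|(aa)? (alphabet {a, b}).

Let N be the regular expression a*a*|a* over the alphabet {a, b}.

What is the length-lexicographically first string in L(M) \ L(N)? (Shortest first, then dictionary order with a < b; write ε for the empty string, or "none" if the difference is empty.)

The string baa is accepted by M but not by N.
No shorter string lies in the difference, and baa is the lexicographically first length-3 string in L(M) \ L(N).

baa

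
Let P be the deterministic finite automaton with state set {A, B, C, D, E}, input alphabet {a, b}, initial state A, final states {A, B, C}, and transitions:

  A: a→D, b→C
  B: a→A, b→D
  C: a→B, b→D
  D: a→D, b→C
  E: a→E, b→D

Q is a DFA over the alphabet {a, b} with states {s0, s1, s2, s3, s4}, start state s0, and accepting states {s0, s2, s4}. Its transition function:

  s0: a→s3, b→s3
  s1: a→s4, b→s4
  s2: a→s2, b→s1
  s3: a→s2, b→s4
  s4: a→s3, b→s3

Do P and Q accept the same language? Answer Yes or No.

No

The string b is accepted by P but rejected by Q.
So L(P) ≠ L(Q).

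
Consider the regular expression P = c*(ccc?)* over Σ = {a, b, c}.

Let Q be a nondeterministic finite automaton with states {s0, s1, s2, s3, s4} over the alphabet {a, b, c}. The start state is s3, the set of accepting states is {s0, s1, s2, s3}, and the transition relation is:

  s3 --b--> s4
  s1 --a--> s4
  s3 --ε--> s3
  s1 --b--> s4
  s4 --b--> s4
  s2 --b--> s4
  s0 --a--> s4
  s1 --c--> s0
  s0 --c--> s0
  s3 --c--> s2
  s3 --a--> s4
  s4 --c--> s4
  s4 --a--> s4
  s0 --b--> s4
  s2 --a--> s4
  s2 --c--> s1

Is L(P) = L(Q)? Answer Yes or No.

Yes

Converting the expression P to a DFA (subset construction, then merging equivalent states) gives the minimal DFA with states {p0, p1}, start state p0, accepting states {p0} and transitions p0: a→p1, b→p1, c→p0; p1: a→p1, b→p1, c→p1.
Exploring the product automaton P × Q from the start pair (p0, s3), following both machines on each input symbol, reaches 5 state pairs: (p0, s3), (p1, s4), (p0, s2), (p0, s1), (p0, s0).
P accepts in {p0} and Q accepts in {s0, s1, s2, s3}. In every reachable pair the two components are either both accepting — (p0, s3), (p0, s2), (p0, s1), (p0, s0) — or both non-accepting, so no string is accepted by exactly one of the machines: L(P) \ L(Q) and L(Q) \ L(P) are both empty.
Hence every string is accepted by P iff it is accepted by Q, and the two languages coincide.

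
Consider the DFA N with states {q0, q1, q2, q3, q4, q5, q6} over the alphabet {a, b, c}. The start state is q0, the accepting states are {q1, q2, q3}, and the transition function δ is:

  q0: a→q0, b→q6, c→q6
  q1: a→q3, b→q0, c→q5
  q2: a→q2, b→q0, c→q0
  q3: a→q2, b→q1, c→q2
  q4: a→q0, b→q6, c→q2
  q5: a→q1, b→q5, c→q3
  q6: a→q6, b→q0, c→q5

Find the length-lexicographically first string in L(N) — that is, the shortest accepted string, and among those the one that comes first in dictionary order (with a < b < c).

bca

A breadth-first search from q0 reaches an accepting state first via the path q0 → q6 → q5 → q1 on input bca.
No string of length < 3 is accepted (BFS exhausts all shorter strings without reaching an accepting state), and bca is the lexicographically least accepting string of length 3.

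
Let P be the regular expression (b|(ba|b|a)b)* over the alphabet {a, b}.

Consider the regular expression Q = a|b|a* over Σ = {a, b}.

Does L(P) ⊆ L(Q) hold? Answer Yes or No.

No

The string ab is in L(P) but not in L(Q).
So L(P) ⊄ L(Q).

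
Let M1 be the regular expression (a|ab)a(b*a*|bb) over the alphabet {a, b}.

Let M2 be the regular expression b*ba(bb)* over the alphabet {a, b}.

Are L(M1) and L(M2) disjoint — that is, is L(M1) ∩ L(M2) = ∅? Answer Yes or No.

Yes

Converting the expression M1 to a DFA (subset construction, then merging equivalent states) gives the minimal DFA with states {r0, r1, r2, r3, r4, r5}, start state r0, accepting states {r3, r5} and transitions r0: a→r1, b→r2; r1: a→r3, b→r4; r2: a→r2, b→r2; r3: a→r5, b→r3; r4: a→r3, b→r2; r5: a→r5, b→r2.
Converting the expression M2 to a DFA (subset construction, then merging equivalent states) gives the minimal DFA with states {t0, t1, t2, t3, t4}, start state t0, accepting states {t3} and transitions t0: a→t1, b→t2; t1: a→t1, b→t1; t2: a→t3, b→t2; t3: a→t1, b→t4; t4: a→t1, b→t3.
Exploring the product automaton M1 × M2 from the start pair (r0, t0), following both machines on each input symbol, reaches 9 state pairs: (r0, t0), (r1, t1), (r2, t2), (r3, t1), (r4, t1), (r2, t3), (r5, t1), (r2, t1), (r2, t4).
M1 accepts in {r3, r5} and M2 accepts in {t3}; no reachable pair has both components accepting, so no string drives both machines to acceptance simultaneously and L(M1) ∩ L(M2) = ∅.
So no string is accepted by both, and the intersection is empty.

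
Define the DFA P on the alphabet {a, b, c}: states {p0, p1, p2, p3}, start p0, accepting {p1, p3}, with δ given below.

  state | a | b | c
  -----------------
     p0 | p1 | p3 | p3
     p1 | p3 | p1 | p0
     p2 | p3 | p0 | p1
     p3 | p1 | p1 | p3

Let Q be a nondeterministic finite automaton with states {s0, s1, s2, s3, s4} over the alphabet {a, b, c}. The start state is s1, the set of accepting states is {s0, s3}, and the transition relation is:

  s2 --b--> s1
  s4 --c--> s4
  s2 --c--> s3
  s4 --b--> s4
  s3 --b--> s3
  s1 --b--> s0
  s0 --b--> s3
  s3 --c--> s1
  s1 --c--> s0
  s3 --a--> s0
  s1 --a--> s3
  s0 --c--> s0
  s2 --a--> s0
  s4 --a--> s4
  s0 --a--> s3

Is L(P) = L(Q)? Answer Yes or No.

Yes

Exploring the product automaton P × Q from the start pair (p0, s1), following both machines on each input symbol, reaches 3 state pairs: (p0, s1), (p1, s3), (p3, s0).
P accepts in {p1, p3} and Q accepts in {s0, s3}. In every reachable pair the two components are either both accepting — (p1, s3), (p3, s0) — or both non-accepting, so no string is accepted by exactly one of the machines: L(P) \ L(Q) and L(Q) \ L(P) are both empty.
Hence every string is accepted by P iff it is accepted by Q, and the two languages coincide.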